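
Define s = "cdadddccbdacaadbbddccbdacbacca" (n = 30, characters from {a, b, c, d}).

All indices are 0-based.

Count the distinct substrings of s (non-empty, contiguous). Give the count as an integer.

sorted suffixes:
  #0 SA[0]=29  'a'
  #1 SA[1]=12  'aadbbddccbdacbacca'
  #2 SA[2]=10  'acaadbbddccbdacbacca'
  #3 SA[3]=23  'acbacca'
  #4 SA[4]=26  'acca'
  #5 SA[5]=13  'adbbddccbdacbacca'
  #6 SA[6]=2  'adddccbdacaadbbddccbdacbacca'
  #7 SA[7]=25  'bacca'
  #8 SA[8]=15  'bbddccbdacbacca'
  #9 SA[9]=8  'bdacaadbbddccbdacbacca'
  #10 SA[10]=21  'bdacbacca'
  #11 SA[11]=16  'bddccbdacbacca'
  #12 SA[12]=28  'ca'
  #13 SA[13]=11  'caadbbddccbdacbacca'
  #14 SA[14]=24  'cbacca'
  #15 SA[15]=7  'cbdacaadbbddccbdacbacca'
  #16 SA[16]=20  'cbdacbacca'
  #17 SA[17]=27  'cca'
  #18 SA[18]=6  'ccbdacaadbbddccbdacbacca'
  #19 SA[19]=19  'ccbdacbacca'
  #20 SA[20]=0  'cdadddccbdacaadbbddccbdacbacca'
  #21 SA[21]=9  'dacaadbbddccbdacbacca'
  #22 SA[22]=22  'dacbacca'
  #23 SA[23]=1  'dadddccbdacaadbbddccbdacbacca'
  #24 SA[24]=14  'dbbddccbdacbacca'
  #25 SA[25]=5  'dccbdacaadbbddccbdacbacca'
  #26 SA[26]=18  'dccbdacbacca'
  #27 SA[27]=4  'ddccbdacaadbbddccbdacbacca'
  #28 SA[28]=17  'ddccbdacbacca'
  #29 SA[29]=3  'dddccbdacaadbbddccbdacbacca'

SA = [29, 12, 10, 23, 26, 13, 2, 25, 15, 8, 21, 16, 28, 11, 24, 7, 20, 27, 6, 19, 0, 9, 22, 1, 14, 5, 18, 4, 17, 3]
i: (SA[i-1],SA[i]) lcp shared
  1: (29,12) 1 'a'
  2: (12,10) 1 'a'
  3: (10,23) 2 'ac'
  4: (23,26) 2 'ac'
  5: (26,13) 1 'a'
  6: (13,2) 2 'ad'
  7: (2,25) 0 ''
  8: (25,15) 1 'b'
  9: (15,8) 1 'b'
  10: (8,21) 4 'bdac'
  11: (21,16) 2 'bd'
  12: (16,28) 0 ''
  13: (28,11) 2 'ca'
  14: (11,24) 1 'c'
  15: (24,7) 2 'cb'
  16: (7,20) 5 'cbdac'
  17: (20,27) 1 'c'
  18: (27,6) 2 'cc'
  19: (6,19) 6 'ccbdac'
  20: (19,0) 1 'c'
  21: (0,9) 0 ''
  22: (9,22) 3 'dac'
  23: (22,1) 2 'da'
  24: (1,14) 1 'd'
  25: (14,5) 1 'd'
  26: (5,18) 7 'dccbdac'
  27: (18,4) 1 'd'
  28: (4,17) 8 'ddccbdac'
  29: (17,3) 2 'dd'

n(n+1)/2 = 30·31/2 = 465
Σ LCP = 0 + 1 + 1 + 2 + 2 + 1 + 2 + 0 + 1 + 1 + 4 + 2 + 0 + 2 + 1 + 2 + 5 + 1 + 2 + 6 + 1 + 0 + 3 + 2 + 1 + 1 + 7 + 1 + 8 + 2 = 62
distinct = 465 − 62 = 403

403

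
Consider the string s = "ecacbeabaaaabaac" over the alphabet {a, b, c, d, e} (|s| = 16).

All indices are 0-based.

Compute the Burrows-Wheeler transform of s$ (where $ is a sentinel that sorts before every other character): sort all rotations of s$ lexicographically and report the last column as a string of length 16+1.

cbaabeaacaacaeab$

rank  rotation           last
    0  $ecacbeabaaaabaac  c
    1  aaaabaac$ecacbeab  b
    2  aaabaac$ecacbeaba  a
    3  aabaac$ecacbeabaa  a
    4  aac$ecacbeabaaaab  b
    5  abaaaabaac$ecacbe  e
    6  abaac$ecacbeabaaa  a
    7  ac$ecacbeabaaaaba  a
    8  acbeabaaaabaac$ec  c
    9  baaaabaac$ecacbea  a
   10  baac$ecacbeabaaaa  a
   11  beabaaaabaac$ecac  c
   12  c$ecacbeabaaaabaa  a
   13  cacbeabaaaabaac$e  e
   14  cbeabaaaabaac$eca  a
   15  eabaaaabaac$ecacb  b
   16  ecacbeabaaaabaac$  $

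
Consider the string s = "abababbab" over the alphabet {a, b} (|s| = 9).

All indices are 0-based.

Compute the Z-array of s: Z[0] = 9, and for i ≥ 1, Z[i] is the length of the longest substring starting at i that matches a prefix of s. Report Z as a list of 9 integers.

Z[0]=9
i=1: outside box; Z[1]=0
i=2: outside box; Z[2]=4 scan→box=[2,6)
i=3: min(r-i=3, Z[1]=0)=0; Z[3]=0
i=4: min(r-i=2, Z[2]=4)=2; Z[4]=2
i=5: min(r-i=1, Z[3]=0)=0; Z[5]=0
i=6: outside box; Z[6]=0
i=7: outside box; Z[7]=2 scan→box=[7,9)
i=8: min(r-i=1, Z[1]=0)=0; Z[8]=0

[9, 0, 4, 0, 2, 0, 0, 2, 0]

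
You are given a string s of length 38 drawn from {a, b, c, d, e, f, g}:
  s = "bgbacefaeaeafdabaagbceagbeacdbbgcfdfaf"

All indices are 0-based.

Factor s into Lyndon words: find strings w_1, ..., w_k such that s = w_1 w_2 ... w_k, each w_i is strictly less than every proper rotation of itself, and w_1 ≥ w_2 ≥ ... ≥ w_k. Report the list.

emit factor 1: 'bg' (i=0, period=2)
emit factor 2: 'b' (i=2, period=1)
emit factor 3: 'acefaeaeafd' (i=3, period=11)
emit factor 4: 'ab' (i=14, period=2)
emit factor 5: 'aagbceagbeacdbbgcfdfaf' (i=16, period=22)

["bg", "b", "acefaeaeafd", "ab", "aagbceagbeacdbbgcfdfaf"]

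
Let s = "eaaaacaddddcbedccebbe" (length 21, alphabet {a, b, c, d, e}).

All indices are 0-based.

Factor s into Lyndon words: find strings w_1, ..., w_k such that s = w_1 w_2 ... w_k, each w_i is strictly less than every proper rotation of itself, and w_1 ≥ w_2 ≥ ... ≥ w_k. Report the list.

emit factor 1: 'e' (i=0, period=1)
emit factor 2: 'aaaacaddddcbedccebbe' (i=1, period=20)

["e", "aaaacaddddcbedccebbe"]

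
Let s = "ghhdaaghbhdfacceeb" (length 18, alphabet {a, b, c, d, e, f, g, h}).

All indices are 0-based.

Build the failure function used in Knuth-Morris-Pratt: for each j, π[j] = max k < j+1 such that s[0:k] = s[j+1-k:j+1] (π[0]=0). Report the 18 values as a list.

π[0] = 0
j=1 s[j]='h': π[1]=0 (border '')
j=2 s[j]='h': π[2]=0 (border '')
j=3 s[j]='d': π[3]=0 (border '')
j=4 s[j]='a': π[4]=0 (border '')
j=5 s[j]='a': π[5]=0 (border '')
j=6 s[j]='g': π[6]=1 (border 'g')
j=7 s[j]='h': π[7]=2 (border 'gh')
j=8 s[j]='b': k: 2→0; π[8]=0 (border '')
j=9 s[j]='h': π[9]=0 (border '')
j=10 s[j]='d': π[10]=0 (border '')
j=11 s[j]='f': π[11]=0 (border '')
j=12 s[j]='a': π[12]=0 (border '')
j=13 s[j]='c': π[13]=0 (border '')
j=14 s[j]='c': π[14]=0 (border '')
j=15 s[j]='e': π[15]=0 (border '')
j=16 s[j]='e': π[16]=0 (border '')
j=17 s[j]='b': π[17]=0 (border '')

[0, 0, 0, 0, 0, 0, 1, 2, 0, 0, 0, 0, 0, 0, 0, 0, 0, 0]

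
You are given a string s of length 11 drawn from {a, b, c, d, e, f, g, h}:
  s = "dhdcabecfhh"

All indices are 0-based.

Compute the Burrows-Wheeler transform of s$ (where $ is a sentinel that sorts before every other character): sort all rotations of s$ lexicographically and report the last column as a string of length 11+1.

rank  rotation      last
    0  $dhdcabecfhh  h
    1  abecfhh$dhdc  c
    2  becfhh$dhdca  a
    3  cabecfhh$dhd  d
    4  cfhh$dhdcabe  e
    5  dcabecfhh$dh  h
    6  dhdcabecfhh$  $
    7  ecfhh$dhdcab  b
    8  fhh$dhdcabec  c
    9  h$dhdcabecfh  h
   10  hdcabecfhh$d  d
   11  hh$dhdcabecf  f

hcadeh$bchdf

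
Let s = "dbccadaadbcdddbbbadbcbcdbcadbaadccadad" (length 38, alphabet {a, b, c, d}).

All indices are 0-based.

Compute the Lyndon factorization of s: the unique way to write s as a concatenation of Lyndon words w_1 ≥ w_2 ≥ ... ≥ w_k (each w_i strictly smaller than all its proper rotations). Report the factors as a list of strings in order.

emit factor 1: 'd' (i=0, period=1)
emit factor 2: 'bcc' (i=1, period=3)
emit factor 3: 'ad' (i=4, period=2)
emit factor 4: 'aadbcdddbbbadbcbcdbcadbaadccadad' (i=6, period=32)

["d", "bcc", "ad", "aadbcdddbbbadbcbcdbcadbaadccadad"]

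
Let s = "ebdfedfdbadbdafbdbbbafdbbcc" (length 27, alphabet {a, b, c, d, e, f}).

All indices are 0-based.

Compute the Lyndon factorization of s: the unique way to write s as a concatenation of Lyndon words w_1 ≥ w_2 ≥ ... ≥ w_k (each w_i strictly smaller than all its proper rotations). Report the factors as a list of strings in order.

["e", "bdfedfd", "b", "adbdafbdbbbafdbbcc"]

emit factor 1: 'e' (i=0, period=1)
emit factor 2: 'bdfedfd' (i=1, period=7)
emit factor 3: 'b' (i=8, period=1)
emit factor 4: 'adbdafbdbbbafdbbcc' (i=9, period=18)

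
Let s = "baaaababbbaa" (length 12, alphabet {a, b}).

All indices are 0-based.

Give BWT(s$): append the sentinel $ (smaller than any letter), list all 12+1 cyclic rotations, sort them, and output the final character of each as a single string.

aabbaaabb$aba

rank  rotation       last
    0  $baaaababbbaa  a
    1  a$baaaababbba  a
    2  aa$baaaababbb  b
    3  aaaababbbaa$b  b
    4  aaababbbaa$ba  a
    5  aababbbaa$baa  a
    6  ababbbaa$baaa  a
    7  abbbaa$baaaab  b
    8  baa$baaaababb  b
    9  baaaababbbaa$  $
   10  babbbaa$baaaa  a
   11  bbaa$baaaabab  b
   12  bbbaa$baaaaba  a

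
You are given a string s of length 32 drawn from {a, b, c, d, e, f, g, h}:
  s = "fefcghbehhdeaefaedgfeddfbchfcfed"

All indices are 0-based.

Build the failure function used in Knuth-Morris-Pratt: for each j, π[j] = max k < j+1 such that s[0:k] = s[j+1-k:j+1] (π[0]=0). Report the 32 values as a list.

π[0] = 0
j=1 s[j]='e': π[1]=0 (border '')
j=2 s[j]='f': π[2]=1 (border 'f')
j=3 s[j]='c': k: 1→0; π[3]=0 (border '')
j=4 s[j]='g': π[4]=0 (border '')
j=5 s[j]='h': π[5]=0 (border '')
j=6 s[j]='b': π[6]=0 (border '')
j=7 s[j]='e': π[7]=0 (border '')
j=8 s[j]='h': π[8]=0 (border '')
j=9 s[j]='h': π[9]=0 (border '')
j=10 s[j]='d': π[10]=0 (border '')
j=11 s[j]='e': π[11]=0 (border '')
j=12 s[j]='a': π[12]=0 (border '')
j=13 s[j]='e': π[13]=0 (border '')
j=14 s[j]='f': π[14]=1 (border 'f')
j=15 s[j]='a': k: 1→0; π[15]=0 (border '')
j=16 s[j]='e': π[16]=0 (border '')
j=17 s[j]='d': π[17]=0 (border '')
j=18 s[j]='g': π[18]=0 (border '')
j=19 s[j]='f': π[19]=1 (border 'f')
j=20 s[j]='e': π[20]=2 (border 'fe')
j=21 s[j]='d': k: 2→0; π[21]=0 (border '')
j=22 s[j]='d': π[22]=0 (border '')
j=23 s[j]='f': π[23]=1 (border 'f')
j=24 s[j]='b': k: 1→0; π[24]=0 (border '')
j=25 s[j]='c': π[25]=0 (border '')
j=26 s[j]='h': π[26]=0 (border '')
j=27 s[j]='f': π[27]=1 (border 'f')
j=28 s[j]='c': k: 1→0; π[28]=0 (border '')
j=29 s[j]='f': π[29]=1 (border 'f')
j=30 s[j]='e': π[30]=2 (border 'fe')
j=31 s[j]='d': k: 2→0; π[31]=0 (border '')

[0, 0, 1, 0, 0, 0, 0, 0, 0, 0, 0, 0, 0, 0, 1, 0, 0, 0, 0, 1, 2, 0, 0, 1, 0, 0, 0, 1, 0, 1, 2, 0]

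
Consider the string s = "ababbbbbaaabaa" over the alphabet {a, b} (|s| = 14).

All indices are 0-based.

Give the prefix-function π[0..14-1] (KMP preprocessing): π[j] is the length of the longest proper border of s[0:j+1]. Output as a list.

π[0] = 0
j=1 s[j]='b': π[1]=0 (border '')
j=2 s[j]='a': π[2]=1 (border 'a')
j=3 s[j]='b': π[3]=2 (border 'ab')
j=4 s[j]='b': k: 2→0; π[4]=0 (border '')
j=5 s[j]='b': π[5]=0 (border '')
j=6 s[j]='b': π[6]=0 (border '')
j=7 s[j]='b': π[7]=0 (border '')
j=8 s[j]='a': π[8]=1 (border 'a')
j=9 s[j]='a': k: 1→0; π[9]=1 (border 'a')
j=10 s[j]='a': k: 1→0; π[10]=1 (border 'a')
j=11 s[j]='b': π[11]=2 (border 'ab')
j=12 s[j]='a': π[12]=3 (border 'aba')
j=13 s[j]='a': k: 3→1→0; π[13]=1 (border 'a')

[0, 0, 1, 2, 0, 0, 0, 0, 1, 1, 1, 2, 3, 1]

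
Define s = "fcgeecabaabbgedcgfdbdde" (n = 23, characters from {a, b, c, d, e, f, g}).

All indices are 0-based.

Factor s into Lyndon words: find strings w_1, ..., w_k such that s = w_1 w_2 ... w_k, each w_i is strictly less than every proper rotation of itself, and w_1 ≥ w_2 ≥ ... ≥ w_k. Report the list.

emit factor 1: 'f' (i=0, period=1)
emit factor 2: 'cgee' (i=1, period=4)
emit factor 3: 'c' (i=5, period=1)
emit factor 4: 'ab' (i=6, period=2)
emit factor 5: 'aabbgedcgfdbdde' (i=8, period=15)

["f", "cgee", "c", "ab", "aabbgedcgfdbdde"]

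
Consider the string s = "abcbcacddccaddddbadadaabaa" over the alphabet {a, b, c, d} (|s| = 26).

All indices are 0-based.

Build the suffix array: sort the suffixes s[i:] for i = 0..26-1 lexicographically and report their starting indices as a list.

[25, 24, 21, 22, 0, 5, 19, 17, 11, 23, 16, 3, 1, 4, 10, 2, 9, 6, 20, 18, 15, 8, 14, 7, 13, 12]

rank→(start, suffix):
  0 → (25, 'a')
  1 → (24, 'aa')
  2 → (21, 'aabaa')
  3 → (22, 'abaa')
  4 → (0, 'abcbcacddccaddddbadadaabaa')
  5 → (5, 'acddccaddddbadadaabaa')
  6 → (19, 'adaabaa')
  7 → (17, 'adadaabaa')
  8 → (11, 'addddbadadaabaa')
  9 → (23, 'baa')
  10 → (16, 'badadaabaa')
  11 → (3, 'bcacddccaddddbadadaabaa')
  12 → (1, 'bcbcacddccaddddbadadaabaa')
  13 → (4, 'cacddccaddddbadadaabaa')
  14 → (10, 'caddddbadadaabaa')
  15 → (2, 'cbcacddccaddddbadadaabaa')
  16 → (9, 'ccaddddbadadaabaa')
  17 → (6, 'cddccaddddbadadaabaa')
  18 → (20, 'daabaa')
  19 → (18, 'dadaabaa')
  20 → (15, 'dbadadaabaa')
  21 → (8, 'dccaddddbadadaabaa')
  22 → (14, 'ddbadadaabaa')
  23 → (7, 'ddccaddddbadadaabaa')
  24 → (13, 'dddbadadaabaa')
  25 → (12, 'ddddbadadaabaa')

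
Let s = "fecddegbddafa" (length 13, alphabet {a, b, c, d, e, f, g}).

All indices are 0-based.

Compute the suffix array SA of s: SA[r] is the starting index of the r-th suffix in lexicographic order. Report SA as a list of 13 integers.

[12, 10, 7, 2, 9, 8, 3, 4, 1, 5, 11, 0, 6]

rank | idx | suffix
   0 |  12 | a
   1 |  10 | afa
   2 |   7 | bddafa
   3 |   2 | cddegbddafa
   4 |   9 | dafa
   5 |   8 | ddafa
   6 |   3 | ddegbddafa
   7 |   4 | degbddafa
   8 |   1 | ecddegbddafa
   9 |   5 | egbddafa
  10 |  11 | fa
  11 |   0 | fecddegbddafa
  12 |   6 | gbddafa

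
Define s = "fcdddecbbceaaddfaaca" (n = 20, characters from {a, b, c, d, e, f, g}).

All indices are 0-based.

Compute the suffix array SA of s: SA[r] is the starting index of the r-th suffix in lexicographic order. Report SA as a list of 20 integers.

[19, 16, 11, 17, 12, 7, 8, 18, 6, 1, 9, 2, 3, 13, 4, 14, 10, 5, 15, 0]

sorted suffixes:
  #0 SA[0]=19  'a'
  #1 SA[1]=16  'aaca'
  #2 SA[2]=11  'aaddfaaca'
  #3 SA[3]=17  'aca'
  #4 SA[4]=12  'addfaaca'
  #5 SA[5]=7  'bbceaaddfaaca'
  #6 SA[6]=8  'bceaaddfaaca'
  #7 SA[7]=18  'ca'
  #8 SA[8]=6  'cbbceaaddfaaca'
  #9 SA[9]=1  'cdddecbbceaaddfaaca'
  #10 SA[10]=9  'ceaaddfaaca'
  #11 SA[11]=2  'dddecbbceaaddfaaca'
  #12 SA[12]=3  'ddecbbceaaddfaaca'
  #13 SA[13]=13  'ddfaaca'
  #14 SA[14]=4  'decbbceaaddfaaca'
  #15 SA[15]=14  'dfaaca'
  #16 SA[16]=10  'eaaddfaaca'
  #17 SA[17]=5  'ecbbceaaddfaaca'
  #18 SA[18]=15  'faaca'
  #19 SA[19]=0  'fcdddecbbceaaddfaaca'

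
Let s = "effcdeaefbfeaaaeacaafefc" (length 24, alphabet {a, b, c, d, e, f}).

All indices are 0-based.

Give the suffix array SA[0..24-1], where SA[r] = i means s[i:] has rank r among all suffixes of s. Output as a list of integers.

[12, 13, 18, 16, 14, 6, 19, 9, 23, 17, 3, 4, 11, 15, 5, 7, 21, 0, 8, 22, 2, 10, 20, 1]

sorted suffixes:
  #0 SA[0]=12  'aaaeacaafefc'
  #1 SA[1]=13  'aaeacaafefc'
  #2 SA[2]=18  'aafefc'
  #3 SA[3]=16  'acaafefc'
  #4 SA[4]=14  'aeacaafefc'
  #5 SA[5]=6  'aefbfeaaaeacaafefc'
  #6 SA[6]=19  'afefc'
  #7 SA[7]=9  'bfeaaaeacaafefc'
  #8 SA[8]=23  'c'
  #9 SA[9]=17  'caafefc'
  #10 SA[10]=3  'cdeaefbfeaaaeacaafefc'
  #11 SA[11]=4  'deaefbfeaaaeacaafefc'
  #12 SA[12]=11  'eaaaeacaafefc'
  #13 SA[13]=15  'eacaafefc'
  #14 SA[14]=5  'eaefbfeaaaeacaafefc'
  #15 SA[15]=7  'efbfeaaaeacaafefc'
  #16 SA[16]=21  'efc'
  #17 SA[17]=0  'effcdeaefbfeaaaeacaafefc'
  #18 SA[18]=8  'fbfeaaaeacaafefc'
  #19 SA[19]=22  'fc'
  #20 SA[20]=2  'fcdeaefbfeaaaeacaafefc'
  #21 SA[21]=10  'feaaaeacaafefc'
  #22 SA[22]=20  'fefc'
  #23 SA[23]=1  'ffcdeaefbfeaaaeacaafefc'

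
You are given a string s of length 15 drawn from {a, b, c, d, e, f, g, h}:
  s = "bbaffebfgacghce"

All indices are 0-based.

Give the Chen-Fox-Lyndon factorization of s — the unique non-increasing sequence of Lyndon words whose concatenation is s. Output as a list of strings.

["b", "b", "affebfg", "acghce"]

emit factor 1: 'b' (i=0, period=1)
emit factor 2: 'b' (i=1, period=1)
emit factor 3: 'affebfg' (i=2, period=7)
emit factor 4: 'acghce' (i=9, period=6)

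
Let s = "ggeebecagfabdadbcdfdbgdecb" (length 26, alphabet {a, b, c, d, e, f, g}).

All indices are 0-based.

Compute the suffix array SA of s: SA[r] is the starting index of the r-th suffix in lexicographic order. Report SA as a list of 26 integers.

rank | idx | suffix
   0 |  10 | abdadbcdfdbgdecb
   1 |  13 | adbcdfdbgdecb
   2 |   7 | agfabdadbcdfdbgdecb
   3 |  25 | b
   4 |  15 | bcdfdbgdecb
   5 |  11 | bdadbcdfdbgdecb
   6 |   4 | becagfabdadbcdfdbgdecb
   7 |  20 | bgdecb
   8 |   6 | cagfabdadbcdfdbgdecb
   9 |  24 | cb
  10 |  16 | cdfdbgdecb
  11 |  12 | dadbcdfdbgdecb
  12 |  14 | dbcdfdbgdecb
  13 |  19 | dbgdecb
  14 |  22 | decb
  15 |  17 | dfdbgdecb
  16 |   3 | ebecagfabdadbcdfdbgdecb
  17 |   5 | ecagfabdadbcdfdbgdecb
  18 |  23 | ecb
  19 |   2 | eebecagfabdadbcdfdbgdecb
  20 |   9 | fabdadbcdfdbgdecb
  21 |  18 | fdbgdecb
  22 |  21 | gdecb
  23 |   1 | geebecagfabdadbcdfdbgdecb
  24 |   8 | gfabdadbcdfdbgdecb
  25 |   0 | ggeebecagfabdadbcdfdbgdecb

[10, 13, 7, 25, 15, 11, 4, 20, 6, 24, 16, 12, 14, 19, 22, 17, 3, 5, 23, 2, 9, 18, 21, 1, 8, 0]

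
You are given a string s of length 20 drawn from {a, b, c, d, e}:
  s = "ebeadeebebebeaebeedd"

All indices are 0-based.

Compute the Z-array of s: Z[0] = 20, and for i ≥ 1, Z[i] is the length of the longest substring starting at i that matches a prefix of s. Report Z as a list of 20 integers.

Z[0]=20
i=1: i≥r, start 0; Z[1]=0
i=2: i≥r, start 0; Z[2]=1 grow→box=[2,3)
i=3: i≥r, start 0; Z[3]=0
i=4: i≥r, start 0; Z[4]=0
i=5: i≥r, start 0; Z[5]=1 grow→box=[5,6)
i=6: i≥r, start 0; Z[6]=3 grow→box=[6,9)
i=7: min(r-i=2, Z[1]=0)=0; Z[7]=0
i=8: min(r-i=1, Z[2]=1)=1; Z[8]=3 grow→box=[8,11)
i=9: min(r-i=2, Z[1]=0)=0; Z[9]=0
i=10: min(r-i=1, Z[2]=1)=1; Z[10]=4 grow→box=[10,14)
i=11: min(r-i=3, Z[1]=0)=0; Z[11]=0
i=12: min(r-i=2, Z[2]=1)=1; Z[12]=1
i=13: min(r-i=1, Z[3]=0)=0; Z[13]=0
i=14: i≥r, start 0; Z[14]=3 grow→box=[14,17)
i=15: min(r-i=2, Z[1]=0)=0; Z[15]=0
i=16: min(r-i=1, Z[2]=1)=1; Z[16]=1
i=17: i≥r, start 0; Z[17]=1 grow→box=[17,18)
i=18: i≥r, start 0; Z[18]=0
i=19: i≥r, start 0; Z[19]=0

[20, 0, 1, 0, 0, 1, 3, 0, 3, 0, 4, 0, 1, 0, 3, 0, 1, 1, 0, 0]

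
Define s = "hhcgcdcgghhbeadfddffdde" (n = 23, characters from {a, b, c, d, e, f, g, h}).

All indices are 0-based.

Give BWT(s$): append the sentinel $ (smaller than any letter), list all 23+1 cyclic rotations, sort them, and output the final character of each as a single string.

eehghdcffdaddbfddccghhg$

rank  rotation                  last
    0  $hhcgcdcgghhbeadfddffdde  e
    1  adfddffdde$hhcgcdcgghhbe  e
    2  beadfddffdde$hhcgcdcgghh  h
    3  cdcgghhbeadfddffdde$hhcg  g
    4  cgcdcgghhbeadfddffdde$hh  h
    5  cgghhbeadfddffdde$hhcgcd  d
    6  dcgghhbeadfddffdde$hhcgc  c
    7  dde$hhcgcdcgghhbeadfddff  f
    8  ddffdde$hhcgcdcgghhbeadf  f
    9  de$hhcgcdcgghhbeadfddffd  d
   10  dfddffdde$hhcgcdcgghhbea  a
   11  dffdde$hhcgcdcgghhbeadfd  d
   12  e$hhcgcdcgghhbeadfddffdd  d
   13  eadfddffdde$hhcgcdcgghhb  b
   14  fdde$hhcgcdcgghhbeadfddf  f
   15  fddffdde$hhcgcdcgghhbead  d
   16  ffdde$hhcgcdcgghhbeadfdd  d
   17  gcdcgghhbeadfddffdde$hhc  c
   18  gghhbeadfddffdde$hhcgcdc  c
   19  ghhbeadfddffdde$hhcgcdcg  g
   20  hbeadfddffdde$hhcgcdcggh  h
   21  hcgcdcgghhbeadfddffdde$h  h
   22  hhbeadfddffdde$hhcgcdcgg  g
   23  hhcgcdcgghhbeadfddffdde$  $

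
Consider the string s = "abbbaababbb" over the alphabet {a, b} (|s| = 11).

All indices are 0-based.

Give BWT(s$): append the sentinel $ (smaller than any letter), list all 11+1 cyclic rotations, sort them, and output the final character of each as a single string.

rank  rotation      last
    0  $abbbaababbb  b
    1  aababbb$abbb  b
    2  ababbb$abbba  a
    3  abbb$abbbaab  b
    4  abbbaababbb$  $
    5  b$abbbaababb  b
    6  baababbb$abb  b
    7  babbb$abbbaa  a
    8  bb$abbbaabab  b
    9  bbaababbb$ab  b
   10  bbb$abbbaaba  a
   11  bbbaababbb$a  a

bbab$bbabbaa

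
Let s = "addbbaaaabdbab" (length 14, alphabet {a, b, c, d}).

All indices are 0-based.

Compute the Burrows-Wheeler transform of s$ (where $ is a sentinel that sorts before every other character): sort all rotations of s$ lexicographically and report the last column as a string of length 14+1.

rank  rotation         last
    0  $addbbaaaabdbab  b
    1  aaaabdbab$addbb  b
    2  aaabdbab$addbba  a
    3  aabdbab$addbbaa  a
    4  ab$addbbaaaabdb  b
    5  abdbab$addbbaaa  a
    6  addbbaaaabdbab$  $
    7  b$addbbaaaabdba  a
    8  baaaabdbab$addb  b
    9  bab$addbbaaaabd  d
   10  bbaaaabdbab$add  d
   11  bdbab$addbbaaaa  a
   12  dbab$addbbaaaab  b
   13  dbbaaaabdbab$ad  d
   14  ddbbaaaabdbab$a  a

bbaaba$abddabda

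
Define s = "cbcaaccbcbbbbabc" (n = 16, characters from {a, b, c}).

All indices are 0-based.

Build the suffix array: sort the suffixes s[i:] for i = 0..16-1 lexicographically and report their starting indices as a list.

[3, 13, 4, 12, 11, 10, 9, 14, 1, 7, 15, 2, 8, 0, 6, 5]

sorted suffixes:
  #0 SA[0]=3  'aaccbcbbbbabc'
  #1 SA[1]=13  'abc'
  #2 SA[2]=4  'accbcbbbbabc'
  #3 SA[3]=12  'babc'
  #4 SA[4]=11  'bbabc'
  #5 SA[5]=10  'bbbabc'
  #6 SA[6]=9  'bbbbabc'
  #7 SA[7]=14  'bc'
  #8 SA[8]=1  'bcaaccbcbbbbabc'
  #9 SA[9]=7  'bcbbbbabc'
  #10 SA[10]=15  'c'
  #11 SA[11]=2  'caaccbcbbbbabc'
  #12 SA[12]=8  'cbbbbabc'
  #13 SA[13]=0  'cbcaaccbcbbbbabc'
  #14 SA[14]=6  'cbcbbbbabc'
  #15 SA[15]=5  'ccbcbbbbabc'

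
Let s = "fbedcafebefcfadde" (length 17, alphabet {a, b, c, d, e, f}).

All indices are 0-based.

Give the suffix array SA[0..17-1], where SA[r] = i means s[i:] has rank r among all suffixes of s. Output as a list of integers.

[13, 5, 1, 8, 4, 11, 3, 14, 15, 16, 7, 2, 9, 12, 0, 10, 6]

sorted suffixes:
  #0 SA[0]=13  'adde'
  #1 SA[1]=5  'afebefcfadde'
  #2 SA[2]=1  'bedcafebefcfadde'
  #3 SA[3]=8  'befcfadde'
  #4 SA[4]=4  'cafebefcfadde'
  #5 SA[5]=11  'cfadde'
  #6 SA[6]=3  'dcafebefcfadde'
  #7 SA[7]=14  'dde'
  #8 SA[8]=15  'de'
  #9 SA[9]=16  'e'
  #10 SA[10]=7  'ebefcfadde'
  #11 SA[11]=2  'edcafebefcfadde'
  #12 SA[12]=9  'efcfadde'
  #13 SA[13]=12  'fadde'
  #14 SA[14]=0  'fbedcafebefcfadde'
  #15 SA[15]=10  'fcfadde'
  #16 SA[16]=6  'febefcfadde'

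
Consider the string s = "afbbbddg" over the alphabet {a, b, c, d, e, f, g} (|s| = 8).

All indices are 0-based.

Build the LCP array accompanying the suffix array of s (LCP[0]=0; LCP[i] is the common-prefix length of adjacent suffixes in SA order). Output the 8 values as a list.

[0, 0, 2, 1, 0, 1, 0, 0]

sorted suffixes:
  #0 SA[0]=0  'afbbbddg'
  #1 SA[1]=2  'bbbddg'
  #2 SA[2]=3  'bbddg'
  #3 SA[3]=4  'bddg'
  #4 SA[4]=5  'ddg'
  #5 SA[5]=6  'dg'
  #6 SA[6]=1  'fbbbddg'
  #7 SA[7]=7  'g'

SA = [0, 2, 3, 4, 5, 6, 1, 7]
i: (SA[i-1],SA[i]) lcp shared
  1: (0,2) 0 ''
  2: (2,3) 2 'bb'
  3: (3,4) 1 'b'
  4: (4,5) 0 ''
  5: (5,6) 1 'd'
  6: (6,1) 0 ''
  7: (1,7) 0 ''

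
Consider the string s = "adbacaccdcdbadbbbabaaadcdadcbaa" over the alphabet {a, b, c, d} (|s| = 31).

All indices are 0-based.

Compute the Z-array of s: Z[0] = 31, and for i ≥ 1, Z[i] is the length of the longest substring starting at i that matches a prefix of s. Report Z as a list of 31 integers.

[31, 0, 0, 1, 0, 1, 0, 0, 0, 0, 0, 0, 3, 0, 0, 0, 0, 1, 0, 1, 1, 2, 0, 0, 0, 2, 0, 0, 0, 1, 1]

Z[0]=31
i=1: fresh scan; Z[1]=0
i=2: fresh scan; Z[2]=0
i=3: fresh scan; Z[3]=1 extend→box=[3,4)
i=4: fresh scan; Z[4]=0
i=5: fresh scan; Z[5]=1 extend→box=[5,6)
i=6: fresh scan; Z[6]=0
i=7: fresh scan; Z[7]=0
i=8: fresh scan; Z[8]=0
i=9: fresh scan; Z[9]=0
i=10: fresh scan; Z[10]=0
i=11: fresh scan; Z[11]=0
i=12: fresh scan; Z[12]=3 extend→box=[12,15)
i=13: min(r-i=2, Z[1]=0)=0; Z[13]=0
i=14: min(r-i=1, Z[2]=0)=0; Z[14]=0
i=15: fresh scan; Z[15]=0
i=16: fresh scan; Z[16]=0
i=17: fresh scan; Z[17]=1 extend→box=[17,18)
i=18: fresh scan; Z[18]=0
i=19: fresh scan; Z[19]=1 extend→box=[19,20)
i=20: fresh scan; Z[20]=1 extend→box=[20,21)
i=21: fresh scan; Z[21]=2 extend→box=[21,23)
i=22: min(r-i=1, Z[1]=0)=0; Z[22]=0
i=23: fresh scan; Z[23]=0
i=24: fresh scan; Z[24]=0
i=25: fresh scan; Z[25]=2 extend→box=[25,27)
i=26: min(r-i=1, Z[1]=0)=0; Z[26]=0
i=27: fresh scan; Z[27]=0
i=28: fresh scan; Z[28]=0
i=29: fresh scan; Z[29]=1 extend→box=[29,30)
i=30: fresh scan; Z[30]=1 extend→box=[30,31)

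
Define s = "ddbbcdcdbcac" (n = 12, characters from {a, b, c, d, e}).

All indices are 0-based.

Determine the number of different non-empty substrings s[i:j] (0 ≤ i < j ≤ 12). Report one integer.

67

rank | idx | suffix
   0 |  10 | ac
   1 |   2 | bbcdcdbcac
   2 |   8 | bcac
   3 |   3 | bcdcdbcac
   4 |  11 | c
   5 |   9 | cac
   6 |   6 | cdbcac
   7 |   4 | cdcdbcac
   8 |   1 | dbbcdcdbcac
   9 |   7 | dbcac
  10 |   5 | dcdbcac
  11 |   0 | ddbbcdcdbcac

SA = [10, 2, 8, 3, 11, 9, 6, 4, 1, 7, 5, 0]
[i] adj suffixes → lcp
  [1] 10/2 → 0 ('')
  [2] 2/8 → 1 ('b')
  [3] 8/3 → 2 ('bc')
  [4] 3/11 → 0 ('')
  [5] 11/9 → 1 ('c')
  [6] 9/6 → 1 ('c')
  [7] 6/4 → 2 ('cd')
  [8] 4/1 → 0 ('')
  [9] 1/7 → 2 ('db')
  [10] 7/5 → 1 ('d')
  [11] 5/0 → 1 ('d')

n(n+1)/2 = 12·13/2 = 78
Σ LCP = 0 + 0 + 1 + 2 + 0 + 1 + 1 + 2 + 0 + 2 + 1 + 1 = 11
distinct = 78 − 11 = 67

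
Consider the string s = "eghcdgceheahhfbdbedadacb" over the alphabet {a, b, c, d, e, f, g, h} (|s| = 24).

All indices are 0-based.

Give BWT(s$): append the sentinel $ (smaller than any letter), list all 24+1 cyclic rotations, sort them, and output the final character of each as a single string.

rank  rotation                   last
    0  $eghcdgceheahhfbdbedadacb  b
    1  acb$eghcdgceheahhfbdbedad  d
    2  adacb$eghcdgceheahhfbdbed  d
    3  ahhfbdbedadacb$eghcdgcehe  e
    4  b$eghcdgceheahhfbdbedadac  c
    5  bdbedadacb$eghcdgceheahhf  f
    6  bedadacb$eghcdgceheahhfbd  d
    7  cb$eghcdgceheahhfbdbedada  a
    8  cdgceheahhfbdbedadacb$egh  h
    9  ceheahhfbdbedadacb$eghcdg  g
   10  dacb$eghcdgceheahhfbdbeda  a
   11  dadacb$eghcdgceheahhfbdbe  e
   12  dbedadacb$eghcdgceheahhfb  b
   13  dgceheahhfbdbedadacb$eghc  c
   14  eahhfbdbedadacb$eghcdgceh  h
   15  edadacb$eghcdgceheahhfbdb  b
   16  eghcdgceheahhfbdbedadacb$  $
   17  eheahhfbdbedadacb$eghcdgc  c
   18  fbdbedadacb$eghcdgceheahh  h
   19  gceheahhfbdbedadacb$eghcd  d
   20  ghcdgceheahhfbdbedadacb$e  e
   21  hcdgceheahhfbdbedadacb$eg  g
   22  heahhfbdbedadacb$eghcdgce  e
   23  hfbdbedadacb$eghcdgceheah  h
   24  hhfbdbedadacb$eghcdgcehea  a

bddecfdahgaebchb$chdegeha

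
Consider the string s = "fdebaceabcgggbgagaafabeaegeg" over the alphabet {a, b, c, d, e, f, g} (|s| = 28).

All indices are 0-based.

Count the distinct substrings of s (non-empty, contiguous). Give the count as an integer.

rank | idx | suffix
   0 |  17 | aafabeaegeg
   1 |   7 | abcgggbgagaafabeaegeg
   2 |  20 | abeaegeg
   3 |   4 | aceabcgggbgagaafabeaegeg
   4 |  23 | aegeg
   5 |  18 | afabeaegeg
   6 |  15 | agaafabeaegeg
   7 |   3 | baceabcgggbgagaafabeaegeg
   8 |   8 | bcgggbgagaafabeaegeg
   9 |  21 | beaegeg
  10 |  13 | bgagaafabeaegeg
  11 |   5 | ceabcgggbgagaafabeaegeg
  12 |   9 | cgggbgagaafabeaegeg
  13 |   1 | debaceabcgggbgagaafabeaegeg
  14 |   6 | eabcgggbgagaafabeaegeg
  15 |  22 | eaegeg
  16 |   2 | ebaceabcgggbgagaafabeaegeg
  17 |  26 | eg
  18 |  24 | egeg
  19 |  19 | fabeaegeg
  20 |   0 | fdebaceabcgggbgagaafabeaegeg
  21 |  27 | g
  22 |  16 | gaafabeaegeg
  23 |  14 | gagaafabeaegeg
  24 |  12 | gbgagaafabeaegeg
  25 |  25 | geg
  26 |  11 | ggbgagaafabeaegeg
  27 |  10 | gggbgagaafabeaegeg

SA = [17, 7, 20, 4, 23, 18, 15, 3, 8, 21, 13, 5, 9, 1, 6, 22, 2, 26, 24, 19, 0, 27, 16, 14, 12, 25, 11, 10]
[i] adj suffixes → lcp
  [1] 17/7 → 1 ('a')
  [2] 7/20 → 2 ('ab')
  [3] 20/4 → 1 ('a')
  [4] 4/23 → 1 ('a')
  [5] 23/18 → 1 ('a')
  [6] 18/15 → 1 ('a')
  [7] 15/3 → 0 ('')
  [8] 3/8 → 1 ('b')
  [9] 8/21 → 1 ('b')
  [10] 21/13 → 1 ('b')
  [11] 13/5 → 0 ('')
  [12] 5/9 → 1 ('c')
  [13] 9/1 → 0 ('')
  [14] 1/6 → 0 ('')
  [15] 6/22 → 2 ('ea')
  [16] 22/2 → 1 ('e')
  [17] 2/26 → 1 ('e')
  [18] 26/24 → 2 ('eg')
  [19] 24/19 → 0 ('')
  [20] 19/0 → 1 ('f')
  [21] 0/27 → 0 ('')
  [22] 27/16 → 1 ('g')
  [23] 16/14 → 2 ('ga')
  [24] 14/12 → 1 ('g')
  [25] 12/25 → 1 ('g')
  [26] 25/11 → 1 ('g')
  [27] 11/10 → 2 ('gg')

n(n+1)/2 = 28·29/2 = 406
Σ LCP = 0 + 1 + 2 + 1 + 1 + 1 + 1 + 0 + 1 + 1 + 1 + 0 + 1 + 0 + 0 + 2 + 1 + 1 + 2 + 0 + 1 + 0 + 1 + 2 + 1 + 1 + 1 + 2 = 26
distinct = 406 − 26 = 380

380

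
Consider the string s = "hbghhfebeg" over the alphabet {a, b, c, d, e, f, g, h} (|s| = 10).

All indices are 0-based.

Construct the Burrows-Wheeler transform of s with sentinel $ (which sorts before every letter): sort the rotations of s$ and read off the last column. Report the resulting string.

gehfbheb$hg

rank  rotation     last
    0  $hbghhfebeg  g
    1  beg$hbghhfe  e
    2  bghhfebeg$h  h
    3  ebeg$hbghhf  f
    4  eg$hbghhfeb  b
    5  febeg$hbghh  h
    6  g$hbghhfebe  e
    7  ghhfebeg$hb  b
    8  hbghhfebeg$  $
    9  hfebeg$hbgh  h
   10  hhfebeg$hbg  g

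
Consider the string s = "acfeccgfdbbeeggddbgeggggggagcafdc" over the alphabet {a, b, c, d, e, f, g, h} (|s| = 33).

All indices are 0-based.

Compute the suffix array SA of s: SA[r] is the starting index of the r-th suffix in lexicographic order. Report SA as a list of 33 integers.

rank | idx | suffix
   0 |   0 | acfeccgfdbbeeggddbgeggggggagcafdc
   1 |  29 | afdc
   2 |  26 | agcafdc
   3 |   9 | bbeeggddbgeggggggagcafdc
   4 |  10 | beeggddbgeggggggagcafdc
   5 |  17 | bgeggggggagcafdc
   6 |  32 | c
   7 |  28 | cafdc
   8 |   4 | ccgfdbbeeggddbgeggggggagcafdc
   9 |   1 | cfeccgfdbbeeggddbgeggggggagcafdc
  10 |   5 | cgfdbbeeggddbgeggggggagcafdc
  11 |   8 | dbbeeggddbgeggggggagcafdc
  12 |  16 | dbgeggggggagcafdc
  13 |  31 | dc
  14 |  15 | ddbgeggggggagcafdc
  15 |   3 | eccgfdbbeeggddbgeggggggagcafdc
  16 |  11 | eeggddbgeggggggagcafdc
  17 |  12 | eggddbgeggggggagcafdc
  18 |  19 | eggggggagcafdc
  19 |   7 | fdbbeeggddbgeggggggagcafdc
  20 |  30 | fdc
  21 |   2 | feccgfdbbeeggddbgeggggggagcafdc
  22 |  25 | gagcafdc
  23 |  27 | gcafdc
  24 |  14 | gddbgeggggggagcafdc
  25 |  18 | geggggggagcafdc
  26 |   6 | gfdbbeeggddbgeggggggagcafdc
  27 |  24 | ggagcafdc
  28 |  13 | ggddbgeggggggagcafdc
  29 |  23 | gggagcafdc
  30 |  22 | ggggagcafdc
  31 |  21 | gggggagcafdc
  32 |  20 | ggggggagcafdc

[0, 29, 26, 9, 10, 17, 32, 28, 4, 1, 5, 8, 16, 31, 15, 3, 11, 12, 19, 7, 30, 2, 25, 27, 14, 18, 6, 24, 13, 23, 22, 21, 20]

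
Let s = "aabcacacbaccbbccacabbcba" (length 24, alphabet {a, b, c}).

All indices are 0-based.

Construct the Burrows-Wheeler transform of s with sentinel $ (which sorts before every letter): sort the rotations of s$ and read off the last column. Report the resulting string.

rank  rotation                   last
    0  $aabcacacbaccbbccacabbcba  a
    1  a$aabcacacbaccbbccacabbcb  b
    2  aabcacacbaccbbccacabbcba$  $
    3  abbcba$aabcacacbaccbbccac  c
    4  abcacacbaccbbccacabbcba$a  a
    5  acabbcba$aabcacacbaccbbcc  c
    6  acacbaccbbccacabbcba$aabc  c
    7  acbaccbbccacabbcba$aabcac  c
    8  accbbccacabbcba$aabcacacb  b
    9  ba$aabcacacbaccbbccacabbc  c
   10  baccbbccacabbcba$aabcacac  c
   11  bbcba$aabcacacbaccbbccaca  a
   12  bbccacabbcba$aabcacacbacc  c
   13  bcacacbaccbbccacabbcba$aa  a
   14  bcba$aabcacacbaccbbccacab  b
   15  bccacabbcba$aabcacacbaccb  b
   16  cabbcba$aabcacacbaccbbcca  a
   17  cacabbcba$aabcacacbaccbbc  c
   18  cacacbaccbbccacabbcba$aab  b
   19  cacbaccbbccacabbcba$aabca  a
   20  cba$aabcacacbaccbbccacabb  b
   21  cbaccbbccacabbcba$aabcaca  a
   22  cbbccacabbcba$aabcacacbac  c
   23  ccacabbcba$aabcacacbaccbb  b
   24  ccbbccacabbcba$aabcacacba  a

ab$cacccbccacabbacbabacba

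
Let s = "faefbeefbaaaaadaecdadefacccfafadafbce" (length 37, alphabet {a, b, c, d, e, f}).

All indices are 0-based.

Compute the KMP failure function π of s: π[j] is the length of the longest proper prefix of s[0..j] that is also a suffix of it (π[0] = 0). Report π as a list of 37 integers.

[0, 0, 0, 1, 0, 0, 0, 1, 0, 0, 0, 0, 0, 0, 0, 0, 0, 0, 0, 0, 0, 0, 1, 2, 0, 0, 0, 1, 2, 1, 2, 0, 0, 1, 0, 0, 0]

π[0] = 0
j=1 s[j]='a': π[1]=0 (border '')
j=2 s[j]='e': π[2]=0 (border '')
j=3 s[j]='f': π[3]=1 (border 'f')
j=4 s[j]='b': k: 1→0; π[4]=0 (border '')
j=5 s[j]='e': π[5]=0 (border '')
j=6 s[j]='e': π[6]=0 (border '')
j=7 s[j]='f': π[7]=1 (border 'f')
j=8 s[j]='b': k: 1→0; π[8]=0 (border '')
j=9 s[j]='a': π[9]=0 (border '')
j=10 s[j]='a': π[10]=0 (border '')
j=11 s[j]='a': π[11]=0 (border '')
j=12 s[j]='a': π[12]=0 (border '')
j=13 s[j]='a': π[13]=0 (border '')
j=14 s[j]='d': π[14]=0 (border '')
j=15 s[j]='a': π[15]=0 (border '')
j=16 s[j]='e': π[16]=0 (border '')
j=17 s[j]='c': π[17]=0 (border '')
j=18 s[j]='d': π[18]=0 (border '')
j=19 s[j]='a': π[19]=0 (border '')
j=20 s[j]='d': π[20]=0 (border '')
j=21 s[j]='e': π[21]=0 (border '')
j=22 s[j]='f': π[22]=1 (border 'f')
j=23 s[j]='a': π[23]=2 (border 'fa')
j=24 s[j]='c': k: 2→0; π[24]=0 (border '')
j=25 s[j]='c': π[25]=0 (border '')
j=26 s[j]='c': π[26]=0 (border '')
j=27 s[j]='f': π[27]=1 (border 'f')
j=28 s[j]='a': π[28]=2 (border 'fa')
j=29 s[j]='f': k: 2→0; π[29]=1 (border 'f')
j=30 s[j]='a': π[30]=2 (border 'fa')
j=31 s[j]='d': k: 2→0; π[31]=0 (border '')
j=32 s[j]='a': π[32]=0 (border '')
j=33 s[j]='f': π[33]=1 (border 'f')
j=34 s[j]='b': k: 1→0; π[34]=0 (border '')
j=35 s[j]='c': π[35]=0 (border '')
j=36 s[j]='e': π[36]=0 (border '')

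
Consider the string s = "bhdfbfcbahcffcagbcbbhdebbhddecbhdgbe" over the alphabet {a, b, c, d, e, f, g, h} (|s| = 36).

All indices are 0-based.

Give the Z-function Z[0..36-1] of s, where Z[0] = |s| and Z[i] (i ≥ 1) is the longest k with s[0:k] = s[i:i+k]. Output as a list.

Z[0]=36
i=1: i≥r, start 0; Z[1]=0
i=2: i≥r, start 0; Z[2]=0
i=3: i≥r, start 0; Z[3]=0
i=4: i≥r, start 0; Z[4]=1 grow→box=[4,5)
i=5: i≥r, start 0; Z[5]=0
i=6: i≥r, start 0; Z[6]=0
i=7: i≥r, start 0; Z[7]=1 grow→box=[7,8)
i=8: i≥r, start 0; Z[8]=0
i=9: i≥r, start 0; Z[9]=0
i=10: i≥r, start 0; Z[10]=0
i=11: i≥r, start 0; Z[11]=0
i=12: i≥r, start 0; Z[12]=0
i=13: i≥r, start 0; Z[13]=0
i=14: i≥r, start 0; Z[14]=0
i=15: i≥r, start 0; Z[15]=0
i=16: i≥r, start 0; Z[16]=1 grow→box=[16,17)
i=17: i≥r, start 0; Z[17]=0
i=18: i≥r, start 0; Z[18]=1 grow→box=[18,19)
i=19: i≥r, start 0; Z[19]=3 grow→box=[19,22)
i=20: min(r-i=2, Z[1]=0)=0; Z[20]=0
i=21: min(r-i=1, Z[2]=0)=0; Z[21]=0
i=22: i≥r, start 0; Z[22]=0
i=23: i≥r, start 0; Z[23]=1 grow→box=[23,24)
i=24: i≥r, start 0; Z[24]=3 grow→box=[24,27)
i=25: min(r-i=2, Z[1]=0)=0; Z[25]=0
i=26: min(r-i=1, Z[2]=0)=0; Z[26]=0
i=27: i≥r, start 0; Z[27]=0
i=28: i≥r, start 0; Z[28]=0
i=29: i≥r, start 0; Z[29]=0
i=30: i≥r, start 0; Z[30]=3 grow→box=[30,33)
i=31: min(r-i=2, Z[1]=0)=0; Z[31]=0
i=32: min(r-i=1, Z[2]=0)=0; Z[32]=0
i=33: i≥r, start 0; Z[33]=0
i=34: i≥r, start 0; Z[34]=1 grow→box=[34,35)
i=35: i≥r, start 0; Z[35]=0

[36, 0, 0, 0, 1, 0, 0, 1, 0, 0, 0, 0, 0, 0, 0, 0, 1, 0, 1, 3, 0, 0, 0, 1, 3, 0, 0, 0, 0, 0, 3, 0, 0, 0, 1, 0]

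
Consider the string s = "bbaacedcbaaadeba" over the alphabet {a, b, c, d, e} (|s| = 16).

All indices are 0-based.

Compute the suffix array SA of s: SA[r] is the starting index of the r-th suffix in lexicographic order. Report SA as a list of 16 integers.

rank | idx | suffix
   0 |  15 | a
   1 |   9 | aaadeba
   2 |   2 | aacedcbaaadeba
   3 |  10 | aadeba
   4 |   3 | acedcbaaadeba
   5 |  11 | adeba
   6 |  14 | ba
   7 |   8 | baaadeba
   8 |   1 | baacedcbaaadeba
   9 |   0 | bbaacedcbaaadeba
  10 |   7 | cbaaadeba
  11 |   4 | cedcbaaadeba
  12 |   6 | dcbaaadeba
  13 |  12 | deba
  14 |  13 | eba
  15 |   5 | edcbaaadeba

[15, 9, 2, 10, 3, 11, 14, 8, 1, 0, 7, 4, 6, 12, 13, 5]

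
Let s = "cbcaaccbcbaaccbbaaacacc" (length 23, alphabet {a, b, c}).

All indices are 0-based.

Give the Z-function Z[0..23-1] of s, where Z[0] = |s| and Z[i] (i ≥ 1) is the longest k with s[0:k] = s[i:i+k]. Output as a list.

Z[0]=23
i=1: i≥r, start 0; Z[1]=0
i=2: i≥r, start 0; Z[2]=1 extend→box=[2,3)
i=3: i≥r, start 0; Z[3]=0
i=4: i≥r, start 0; Z[4]=0
i=5: i≥r, start 0; Z[5]=1 extend→box=[5,6)
i=6: i≥r, start 0; Z[6]=3 extend→box=[6,9)
i=7: min(r-i=2, Z[1]=0)=0; Z[7]=0
i=8: min(r-i=1, Z[2]=1)=1; Z[8]=2 extend→box=[8,10)
i=9: min(r-i=1, Z[1]=0)=0; Z[9]=0
i=10: i≥r, start 0; Z[10]=0
i=11: i≥r, start 0; Z[11]=0
i=12: i≥r, start 0; Z[12]=1 extend→box=[12,13)
i=13: i≥r, start 0; Z[13]=2 extend→box=[13,15)
i=14: min(r-i=1, Z[1]=0)=0; Z[14]=0
i=15: i≥r, start 0; Z[15]=0
i=16: i≥r, start 0; Z[16]=0
i=17: i≥r, start 0; Z[17]=0
i=18: i≥r, start 0; Z[18]=0
i=19: i≥r, start 0; Z[19]=1 extend→box=[19,20)
i=20: i≥r, start 0; Z[20]=0
i=21: i≥r, start 0; Z[21]=1 extend→box=[21,22)
i=22: i≥r, start 0; Z[22]=1 extend→box=[22,23)

[23, 0, 1, 0, 0, 1, 3, 0, 2, 0, 0, 0, 1, 2, 0, 0, 0, 0, 0, 1, 0, 1, 1]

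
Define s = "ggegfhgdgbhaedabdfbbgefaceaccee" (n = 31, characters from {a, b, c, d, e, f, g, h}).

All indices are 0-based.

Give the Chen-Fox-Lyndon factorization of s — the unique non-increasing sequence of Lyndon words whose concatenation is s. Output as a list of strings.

emit factor 1: 'g' (i=0, period=1)
emit factor 2: 'g' (i=1, period=1)
emit factor 3: 'egfhg' (i=2, period=5)
emit factor 4: 'dg' (i=7, period=2)
emit factor 5: 'bh' (i=9, period=2)
emit factor 6: 'aed' (i=11, period=3)
emit factor 7: 'abdfbbgefaceaccee' (i=14, period=17)

["g", "g", "egfhg", "dg", "bh", "aed", "abdfbbgefaceaccee"]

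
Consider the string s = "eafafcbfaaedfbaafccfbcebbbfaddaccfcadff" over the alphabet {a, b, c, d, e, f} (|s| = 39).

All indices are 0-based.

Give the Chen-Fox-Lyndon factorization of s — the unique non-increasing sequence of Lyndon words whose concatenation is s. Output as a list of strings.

emit factor 1: 'e' (i=0, period=1)
emit factor 2: 'afafcbf' (i=1, period=7)
emit factor 3: 'aaedfbaafccfbcebbbfaddaccfcadff' (i=8, period=31)

["e", "afafcbf", "aaedfbaafccfbcebbbfaddaccfcadff"]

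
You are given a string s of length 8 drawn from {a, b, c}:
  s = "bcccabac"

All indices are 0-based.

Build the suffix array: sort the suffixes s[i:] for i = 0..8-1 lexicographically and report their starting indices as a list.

[4, 6, 5, 0, 7, 3, 2, 1]

sorted suffixes:
  #0 SA[0]=4  'abac'
  #1 SA[1]=6  'ac'
  #2 SA[2]=5  'bac'
  #3 SA[3]=0  'bcccabac'
  #4 SA[4]=7  'c'
  #5 SA[5]=3  'cabac'
  #6 SA[6]=2  'ccabac'
  #7 SA[7]=1  'cccabac'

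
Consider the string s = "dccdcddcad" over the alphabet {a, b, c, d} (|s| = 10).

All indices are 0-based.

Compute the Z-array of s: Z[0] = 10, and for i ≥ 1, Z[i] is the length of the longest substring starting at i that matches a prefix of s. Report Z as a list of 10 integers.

Z[0]=10
i=1: i≥r, start 0; Z[1]=0
i=2: i≥r, start 0; Z[2]=0
i=3: i≥r, start 0; Z[3]=2 scan→box=[3,5)
i=4: min(r-i=1, Z[1]=0)=0; Z[4]=0
i=5: i≥r, start 0; Z[5]=1 scan→box=[5,6)
i=6: i≥r, start 0; Z[6]=2 scan→box=[6,8)
i=7: min(r-i=1, Z[1]=0)=0; Z[7]=0
i=8: i≥r, start 0; Z[8]=0
i=9: i≥r, start 0; Z[9]=1 scan→box=[9,10)

[10, 0, 0, 2, 0, 1, 2, 0, 0, 1]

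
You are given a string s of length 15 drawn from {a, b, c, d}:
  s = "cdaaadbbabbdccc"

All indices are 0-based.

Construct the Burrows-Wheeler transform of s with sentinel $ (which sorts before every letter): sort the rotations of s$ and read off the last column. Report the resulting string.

cdababdabccd$cab

rank  rotation          last
    0  $cdaaadbbabbdccc  c
    1  aaadbbabbdccc$cd  d
    2  aadbbabbdccc$cda  a
    3  abbdccc$cdaaadbb  b
    4  adbbabbdccc$cdaa  a
    5  babbdccc$cdaaadb  b
    6  bbabbdccc$cdaaad  d
    7  bbdccc$cdaaadbba  a
    8  bdccc$cdaaadbbab  b
    9  c$cdaaadbbabbdcc  c
   10  cc$cdaaadbbabbdc  c
   11  ccc$cdaaadbbabbd  d
   12  cdaaadbbabbdccc$  $
   13  daaadbbabbdccc$c  c
   14  dbbabbdccc$cdaaa  a
   15  dccc$cdaaadbbabb  b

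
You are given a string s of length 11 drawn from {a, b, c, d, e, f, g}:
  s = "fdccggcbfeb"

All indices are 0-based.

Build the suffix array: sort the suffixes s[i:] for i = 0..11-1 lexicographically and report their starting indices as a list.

[10, 7, 6, 2, 3, 1, 9, 0, 8, 5, 4]

rank→(start, suffix):
  0 → (10, 'b')
  1 → (7, 'bfeb')
  2 → (6, 'cbfeb')
  3 → (2, 'ccggcbfeb')
  4 → (3, 'cggcbfeb')
  5 → (1, 'dccggcbfeb')
  6 → (9, 'eb')
  7 → (0, 'fdccggcbfeb')
  8 → (8, 'feb')
  9 → (5, 'gcbfeb')
  10 → (4, 'ggcbfeb')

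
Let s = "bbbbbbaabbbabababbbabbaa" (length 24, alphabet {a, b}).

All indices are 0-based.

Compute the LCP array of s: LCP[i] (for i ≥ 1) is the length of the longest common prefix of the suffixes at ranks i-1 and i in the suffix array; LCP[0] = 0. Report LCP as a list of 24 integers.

sorted suffixes:
  #0 SA[0]=23  'a'
  #1 SA[1]=22  'aa'
  #2 SA[2]=6  'aabbbabababbbabbaa'
  #3 SA[3]=11  'abababbbabbaa'
  #4 SA[4]=13  'ababbbabbaa'
  #5 SA[5]=19  'abbaa'
  #6 SA[6]=7  'abbbabababbbabbaa'
  #7 SA[7]=15  'abbbabbaa'
  #8 SA[8]=21  'baa'
  #9 SA[9]=5  'baabbbabababbbabbaa'
  #10 SA[10]=10  'babababbbabbaa'
  #11 SA[11]=12  'bababbbabbaa'
  #12 SA[12]=18  'babbaa'
  #13 SA[13]=14  'babbbabbaa'
  #14 SA[14]=20  'bbaa'
  #15 SA[15]=4  'bbaabbbabababbbabbaa'
  #16 SA[16]=9  'bbabababbbabbaa'
  #17 SA[17]=17  'bbabbaa'
  #18 SA[18]=3  'bbbaabbbabababbbabbaa'
  #19 SA[19]=8  'bbbabababbbabbaa'
  #20 SA[20]=16  'bbbabbaa'
  #21 SA[21]=2  'bbbbaabbbabababbbabbaa'
  #22 SA[22]=1  'bbbbbaabbbabababbbabbaa'
  #23 SA[23]=0  'bbbbbbaabbbabababbbabbaa'

SA = [23, 22, 6, 11, 13, 19, 7, 15, 21, 5, 10, 12, 18, 14, 20, 4, 9, 17, 3, 8, 16, 2, 1, 0]
i: (SA[i-1],SA[i]) lcp shared
  1: (23,22) 1 'a'
  2: (22,6) 2 'aa'
  3: (6,11) 1 'a'
  4: (11,13) 4 'abab'
  5: (13,19) 2 'ab'
  6: (19,7) 3 'abb'
  7: (7,15) 6 'abbbab'
  8: (15,21) 0 ''
  9: (21,5) 3 'baa'
  10: (5,10) 2 'ba'
  11: (10,12) 5 'babab'
  12: (12,18) 3 'bab'
  13: (18,14) 4 'babb'
  14: (14,20) 1 'b'
  15: (20,4) 4 'bbaa'
  16: (4,9) 3 'bba'
  17: (9,17) 4 'bbab'
  18: (17,3) 2 'bb'
  19: (3,8) 4 'bbba'
  20: (8,16) 5 'bbbab'
  21: (16,2) 3 'bbb'
  22: (2,1) 4 'bbbb'
  23: (1,0) 5 'bbbbb'

[0, 1, 2, 1, 4, 2, 3, 6, 0, 3, 2, 5, 3, 4, 1, 4, 3, 4, 2, 4, 5, 3, 4, 5]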